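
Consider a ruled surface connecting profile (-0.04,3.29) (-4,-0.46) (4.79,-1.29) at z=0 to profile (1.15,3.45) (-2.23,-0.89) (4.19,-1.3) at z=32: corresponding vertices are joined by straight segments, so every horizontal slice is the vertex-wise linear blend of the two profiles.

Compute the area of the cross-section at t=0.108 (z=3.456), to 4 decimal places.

Area at t=0.108: 17.8022

Cross-section at t=0.108: each vertex is (1-t)·p0[i] + t·p1[i].
  v1: (1-0.108)·(-0.04,3.29) + 0.108·(1.15,3.45) = (0.0885,3.3073)
  v2: (1-0.108)·(-4,-0.46) + 0.108·(-2.23,-0.89) = (-3.8088,-0.5064)
  v3: (1-0.108)·(4.79,-1.29) + 0.108·(4.19,-1.3) = (4.7252,-1.2911)
Shoelace sum Σ(x_i·y_{i+1} − x_{i+1}·y_i):
  i=1: 0.0885·-0.5064 − -3.8088·3.3073 = +12.5521 (running +12.5521)
  i=2: -3.8088·-1.2911 − 4.7252·-0.5064 = +7.3105 (running +19.8626)
  i=3: 4.7252·3.3073 − 0.0885·-1.2911 = +15.7418 (running +35.6045)
Area = |Σ|/2 = |35.6045|/2 = 17.8022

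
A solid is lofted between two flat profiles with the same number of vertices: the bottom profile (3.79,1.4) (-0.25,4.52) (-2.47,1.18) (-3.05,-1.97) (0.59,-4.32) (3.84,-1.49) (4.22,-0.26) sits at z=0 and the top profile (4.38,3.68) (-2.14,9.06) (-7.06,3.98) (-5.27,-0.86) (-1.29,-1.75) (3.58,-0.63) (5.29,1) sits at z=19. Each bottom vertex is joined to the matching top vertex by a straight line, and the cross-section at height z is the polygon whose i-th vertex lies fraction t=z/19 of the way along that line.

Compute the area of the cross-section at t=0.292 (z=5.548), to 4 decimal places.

Area at t=0.292: 50.3800

Cross-section at t=0.292: each vertex is (1-t)·p0[i] + t·p1[i].
  v1: (1-0.292)·(3.79,1.4) + 0.292·(4.38,3.68) = (3.9623,2.0658)
  v2: (1-0.292)·(-0.25,4.52) + 0.292·(-2.14,9.06) = (-0.8019,5.8457)
  v3: (1-0.292)·(-2.47,1.18) + 0.292·(-7.06,3.98) = (-3.8103,1.9976)
  v4: (1-0.292)·(-3.05,-1.97) + 0.292·(-5.27,-0.86) = (-3.6982,-1.6459)
  v5: (1-0.292)·(0.59,-4.32) + 0.292·(-1.29,-1.75) = (0.0410,-3.5696)
  v6: (1-0.292)·(3.84,-1.49) + 0.292·(3.58,-0.63) = (3.7641,-1.2389)
  v7: (1-0.292)·(4.22,-0.26) + 0.292·(5.29,1) = (4.5324,0.1079)
Shoelace sum Σ(x_i·y_{i+1} − x_{i+1}·y_i):
  i=1: 3.9623·5.8457 − -0.8019·2.0658 = +24.8187 (running +24.8187)
  i=2: -0.8019·1.9976 − -3.8103·5.8457 = +20.6718 (running +45.4906)
  i=3: -3.8103·-1.6459 − -3.6982·1.9976 = +13.6589 (running +59.1494)
  i=4: -3.6982·-3.5696 − 0.0410·-1.6459 = +13.2686 (running +72.4181)
  i=5: 0.0410·-1.2389 − 3.7641·-3.5696 = +13.3853 (running +85.8033)
  i=6: 3.7641·0.1079 − 4.5324·-1.2389 = +6.0214 (running +91.8247)
  i=7: 4.5324·2.0658 − 3.9623·0.1079 = +8.9353 (running +100.7600)
Area = |Σ|/2 = |100.7600|/2 = 50.3800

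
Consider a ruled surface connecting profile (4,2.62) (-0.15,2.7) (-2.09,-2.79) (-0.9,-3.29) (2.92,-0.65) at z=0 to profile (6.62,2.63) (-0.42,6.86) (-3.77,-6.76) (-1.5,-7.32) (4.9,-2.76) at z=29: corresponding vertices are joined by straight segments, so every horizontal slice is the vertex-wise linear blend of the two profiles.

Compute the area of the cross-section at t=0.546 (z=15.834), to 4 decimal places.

Cross-section at t=0.546: each vertex is (1-t)·p0[i] + t·p1[i].
  v1: (1-0.546)·(4,2.62) + 0.546·(6.62,2.63) = (5.4305,2.6255)
  v2: (1-0.546)·(-0.15,2.7) + 0.546·(-0.42,6.86) = (-0.2974,4.9714)
  v3: (1-0.546)·(-2.09,-2.79) + 0.546·(-3.77,-6.76) = (-3.0073,-4.9576)
  v4: (1-0.546)·(-0.9,-3.29) + 0.546·(-1.5,-7.32) = (-1.2276,-5.4904)
  v5: (1-0.546)·(2.92,-0.65) + 0.546·(4.9,-2.76) = (4.0011,-1.8021)
Shoelace sum Σ(x_i·y_{i+1} − x_{i+1}·y_i):
  i=1: 5.4305·4.9714 − -0.2974·2.6255 = +27.7779 (running +27.7779)
  i=2: -0.2974·-4.9576 − -3.0073·4.9714 = +16.4248 (running +44.2027)
  i=3: -3.0073·-5.4904 − -1.2276·-4.9576 = +10.4251 (running +54.6278)
  i=4: -1.2276·-1.8021 − 4.0011·-5.4904 = +24.1797 (running +78.8075)
  i=5: 4.0011·2.6255 − 5.4305·-1.8021 = +20.2908 (running +99.0983)
Area = |Σ|/2 = |99.0983|/2 = 49.5491

Area at t=0.546: 49.5491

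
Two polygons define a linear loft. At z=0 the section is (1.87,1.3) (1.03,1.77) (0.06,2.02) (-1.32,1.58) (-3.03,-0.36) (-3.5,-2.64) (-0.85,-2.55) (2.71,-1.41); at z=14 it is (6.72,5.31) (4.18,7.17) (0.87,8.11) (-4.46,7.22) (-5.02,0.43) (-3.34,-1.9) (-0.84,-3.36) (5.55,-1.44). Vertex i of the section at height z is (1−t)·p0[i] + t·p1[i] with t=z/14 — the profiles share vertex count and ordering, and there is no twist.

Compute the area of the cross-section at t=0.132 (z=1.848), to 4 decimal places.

Area at t=0.132: 26.8974

Cross-section at t=0.132: each vertex is (1-t)·p0[i] + t·p1[i].
  v1: (1-0.132)·(1.87,1.3) + 0.132·(6.72,5.31) = (2.5102,1.8293)
  v2: (1-0.132)·(1.03,1.77) + 0.132·(4.18,7.17) = (1.4458,2.4828)
  v3: (1-0.132)·(0.06,2.02) + 0.132·(0.87,8.11) = (0.1669,2.8239)
  v4: (1-0.132)·(-1.32,1.58) + 0.132·(-4.46,7.22) = (-1.7345,2.3245)
  v5: (1-0.132)·(-3.03,-0.36) + 0.132·(-5.02,0.43) = (-3.2927,-0.2557)
  v6: (1-0.132)·(-3.5,-2.64) + 0.132·(-3.34,-1.9) = (-3.4789,-2.5423)
  v7: (1-0.132)·(-0.85,-2.55) + 0.132·(-0.84,-3.36) = (-0.8487,-2.6569)
  v8: (1-0.132)·(2.71,-1.41) + 0.132·(5.55,-1.44) = (3.0849,-1.4140)
Shoelace sum Σ(x_i·y_{i+1} − x_{i+1}·y_i):
  i=1: 2.5102·2.4828 − 1.4458·1.8293 = +3.5875 (running +3.5875)
  i=2: 1.4458·2.8239 − 0.1669·2.4828 = +3.6683 (running +7.2558)
  i=3: 0.1669·2.3245 − -1.7345·2.8239 = +5.2860 (running +12.5418)
  i=4: -1.7345·-0.2557 − -3.2927·2.3245 = +8.0973 (running +20.6391)
  i=5: -3.2927·-2.5423 − -3.4789·-0.2557 = +7.4814 (running +28.1205)
  i=6: -3.4789·-2.6569 − -0.8487·-2.5423 = +7.0855 (running +35.2060)
  i=7: -0.8487·-1.4140 − 3.0849·-2.6569 = +9.3963 (running +44.6023)
  i=8: 3.0849·1.8293 − 2.5102·-1.4140 = +9.1926 (running +53.7949)
Area = |Σ|/2 = |53.7949|/2 = 26.8974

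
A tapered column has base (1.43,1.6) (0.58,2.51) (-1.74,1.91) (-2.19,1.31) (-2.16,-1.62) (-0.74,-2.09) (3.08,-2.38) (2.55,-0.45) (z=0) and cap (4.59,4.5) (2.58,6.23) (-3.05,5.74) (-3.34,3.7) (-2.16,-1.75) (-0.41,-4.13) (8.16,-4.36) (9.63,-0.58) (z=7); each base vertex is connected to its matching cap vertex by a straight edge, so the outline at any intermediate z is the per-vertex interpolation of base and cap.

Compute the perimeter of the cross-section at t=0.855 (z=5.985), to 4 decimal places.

Perimeter at t=0.855: 35.4038

Cross-section at t=0.855: each vertex is (1-t)·p0[i] + t·p1[i].
  v1: (1-0.855)·(1.43,1.6) + 0.855·(4.59,4.5) = (4.1318,4.0795)
  v2: (1-0.855)·(0.58,2.51) + 0.855·(2.58,6.23) = (2.2900,5.6906)
  v3: (1-0.855)·(-1.74,1.91) + 0.855·(-3.05,5.74) = (-2.8600,5.1847)
  v4: (1-0.855)·(-2.19,1.31) + 0.855·(-3.34,3.7) = (-3.1732,3.3535)
  v5: (1-0.855)·(-2.16,-1.62) + 0.855·(-2.16,-1.75) = (-2.1600,-1.7311)
  v6: (1-0.855)·(-0.74,-2.09) + 0.855·(-0.41,-4.13) = (-0.4578,-3.8342)
  v7: (1-0.855)·(3.08,-2.38) + 0.855·(8.16,-4.36) = (7.4234,-4.0729)
  v8: (1-0.855)·(2.55,-0.45) + 0.855·(9.63,-0.58) = (8.6034,-0.5611)
Perimeter = Σ |v_{i+1} − v_i|:
  edge 1→2: √(-1.8418² + 1.6111²) = 2.4470 (running 2.4470)
  edge 2→3: √(-5.1501² + -0.5059²) = 5.1748 (running 7.6219)
  edge 3→4: √(-0.3132² + -1.8312²) = 1.8578 (running 9.4796)
  edge 4→5: √(1.0132² + -5.0846²) = 5.1846 (running 14.6642)
  edge 5→6: √(1.7022² + -2.1031²) = 2.7056 (running 17.3698)
  edge 6→7: √(7.8812² + -0.2387²) = 7.8849 (running 25.2547)
  edge 7→8: √(1.1800² + 3.5118²) = 3.7047 (running 28.9594)
  edge 8→1: √(-4.4716² + 4.6406²) = 6.4444 (running 35.4038)
Perimeter = 35.4038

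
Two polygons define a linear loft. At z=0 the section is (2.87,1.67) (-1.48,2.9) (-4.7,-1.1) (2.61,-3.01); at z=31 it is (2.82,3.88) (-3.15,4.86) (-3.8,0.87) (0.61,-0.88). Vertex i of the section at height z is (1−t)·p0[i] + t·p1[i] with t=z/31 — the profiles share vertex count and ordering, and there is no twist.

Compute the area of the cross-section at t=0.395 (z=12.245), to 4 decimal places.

Cross-section at t=0.395: each vertex is (1-t)·p0[i] + t·p1[i].
  v1: (1-0.395)·(2.87,1.67) + 0.395·(2.82,3.88) = (2.8502,2.5429)
  v2: (1-0.395)·(-1.48,2.9) + 0.395·(-3.15,4.86) = (-2.1397,3.6742)
  v3: (1-0.395)·(-4.7,-1.1) + 0.395·(-3.8,0.87) = (-4.3445,-0.3218)
  v4: (1-0.395)·(2.61,-3.01) + 0.395·(0.61,-0.88) = (1.8200,-2.1686)
Shoelace sum Σ(x_i·y_{i+1} − x_{i+1}·y_i):
  i=1: 2.8502·3.6742 − -2.1397·2.5429 = +15.9134 (running +15.9134)
  i=2: -2.1397·-0.3218 − -4.3445·3.6742 = +16.6512 (running +32.5646)
  i=3: -4.3445·-2.1686 − 1.8200·-0.3218 = +10.0075 (running +42.5721)
  i=4: 1.8200·2.5429 − 2.8502·-2.1686 = +10.8094 (running +53.3815)
Area = |Σ|/2 = |53.3815|/2 = 26.6907

Area at t=0.395: 26.6907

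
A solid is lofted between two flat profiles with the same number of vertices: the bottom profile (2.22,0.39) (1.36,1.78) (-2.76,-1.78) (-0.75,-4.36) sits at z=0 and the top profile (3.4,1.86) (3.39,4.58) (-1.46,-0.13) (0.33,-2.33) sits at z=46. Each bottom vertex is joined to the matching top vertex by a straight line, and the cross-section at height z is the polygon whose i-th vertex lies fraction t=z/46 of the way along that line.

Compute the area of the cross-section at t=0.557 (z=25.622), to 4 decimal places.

Area at t=0.557: 13.4058

Cross-section at t=0.557: each vertex is (1-t)·p0[i] + t·p1[i].
  v1: (1-0.557)·(2.22,0.39) + 0.557·(3.4,1.86) = (2.8773,1.2088)
  v2: (1-0.557)·(1.36,1.78) + 0.557·(3.39,4.58) = (2.4907,3.3396)
  v3: (1-0.557)·(-2.76,-1.78) + 0.557·(-1.46,-0.13) = (-2.0359,-0.8609)
  v4: (1-0.557)·(-0.75,-4.36) + 0.557·(0.33,-2.33) = (-0.1484,-3.2293)
Shoelace sum Σ(x_i·y_{i+1} − x_{i+1}·y_i):
  i=1: 2.8773·3.3396 − 2.4907·1.2088 = +6.5982 (running +6.5982)
  i=2: 2.4907·-0.8609 − -2.0359·3.3396 = +4.6547 (running +11.2529)
  i=3: -2.0359·-3.2293 − -0.1484·-0.8609 = +6.4467 (running +17.6996)
  i=4: -0.1484·1.2088 − 2.8773·-3.2293 = +9.1121 (running +26.8117)
Area = |Σ|/2 = |26.8117|/2 = 13.4058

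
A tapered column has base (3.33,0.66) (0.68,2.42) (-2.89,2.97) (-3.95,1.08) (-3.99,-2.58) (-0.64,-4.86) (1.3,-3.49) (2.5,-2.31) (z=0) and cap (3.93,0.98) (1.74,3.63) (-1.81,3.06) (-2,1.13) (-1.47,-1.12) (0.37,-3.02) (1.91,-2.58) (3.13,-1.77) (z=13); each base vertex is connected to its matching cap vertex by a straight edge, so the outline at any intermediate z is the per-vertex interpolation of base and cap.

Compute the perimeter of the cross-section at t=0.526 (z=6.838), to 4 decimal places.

Perimeter at t=0.526: 21.5393

Cross-section at t=0.526: each vertex is (1-t)·p0[i] + t·p1[i].
  v1: (1-0.526)·(3.33,0.66) + 0.526·(3.93,0.98) = (3.6456,0.8283)
  v2: (1-0.526)·(0.68,2.42) + 0.526·(1.74,3.63) = (1.2376,3.0565)
  v3: (1-0.526)·(-2.89,2.97) + 0.526·(-1.81,3.06) = (-2.3219,3.0173)
  v4: (1-0.526)·(-3.95,1.08) + 0.526·(-2,1.13) = (-2.9243,1.1063)
  v5: (1-0.526)·(-3.99,-2.58) + 0.526·(-1.47,-1.12) = (-2.6645,-1.8120)
  v6: (1-0.526)·(-0.64,-4.86) + 0.526·(0.37,-3.02) = (-0.1087,-3.8922)
  v7: (1-0.526)·(1.3,-3.49) + 0.526·(1.91,-2.58) = (1.6209,-3.0113)
  v8: (1-0.526)·(2.5,-2.31) + 0.526·(3.13,-1.77) = (2.8314,-2.0260)
Perimeter = Σ |v_{i+1} − v_i|:
  edge 1→2: √(-2.4080² + 2.2281²) = 3.2807 (running 3.2807)
  edge 2→3: √(-3.5595² + -0.0391²) = 3.5597 (running 6.8404)
  edge 3→4: √(-0.6024² + -1.9110²) = 2.0037 (running 8.8442)
  edge 4→5: √(0.2598² + -2.9183²) = 2.9299 (running 11.7740)
  edge 5→6: √(2.5557² + -2.0801²) = 3.2953 (running 15.0693)
  edge 6→7: √(1.7296² + 0.8808²) = 1.9410 (running 17.0103)
  edge 7→8: √(1.2105² + 0.9854²) = 1.5609 (running 18.5711)
  edge 8→1: √(0.8142² + 2.8543²) = 2.9681 (running 21.5393)
Perimeter = 21.5393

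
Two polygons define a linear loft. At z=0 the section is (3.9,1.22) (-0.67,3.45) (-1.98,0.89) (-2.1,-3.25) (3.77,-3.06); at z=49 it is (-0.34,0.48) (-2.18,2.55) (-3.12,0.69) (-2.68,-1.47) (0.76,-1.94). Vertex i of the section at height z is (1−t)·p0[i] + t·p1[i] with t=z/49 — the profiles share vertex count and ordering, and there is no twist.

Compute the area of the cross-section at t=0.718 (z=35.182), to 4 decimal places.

Area at t=0.718: 14.7143

Cross-section at t=0.718: each vertex is (1-t)·p0[i] + t·p1[i].
  v1: (1-0.718)·(3.9,1.22) + 0.718·(-0.34,0.48) = (0.8557,0.6887)
  v2: (1-0.718)·(-0.67,3.45) + 0.718·(-2.18,2.55) = (-1.7542,2.8038)
  v3: (1-0.718)·(-1.98,0.89) + 0.718·(-3.12,0.69) = (-2.7985,0.7464)
  v4: (1-0.718)·(-2.1,-3.25) + 0.718·(-2.68,-1.47) = (-2.5164,-1.9720)
  v5: (1-0.718)·(3.77,-3.06) + 0.718·(0.76,-1.94) = (1.6088,-2.2558)
Shoelace sum Σ(x_i·y_{i+1} − x_{i+1}·y_i):
  i=1: 0.8557·2.8038 − -1.7542·0.6887 = +3.6072 (running +3.6072)
  i=2: -1.7542·0.7464 − -2.7985·2.8038 = +6.5372 (running +10.1444)
  i=3: -2.7985·-1.9720 − -2.5164·0.7464 = +7.3968 (running +17.5412)
  i=4: -2.5164·-2.2558 − 1.6088·-1.9720 = +8.8492 (running +26.3904)
  i=5: 1.6088·0.6887 − 0.8557·-2.2558 = +3.0382 (running +29.4287)
Area = |Σ|/2 = |29.4287|/2 = 14.7143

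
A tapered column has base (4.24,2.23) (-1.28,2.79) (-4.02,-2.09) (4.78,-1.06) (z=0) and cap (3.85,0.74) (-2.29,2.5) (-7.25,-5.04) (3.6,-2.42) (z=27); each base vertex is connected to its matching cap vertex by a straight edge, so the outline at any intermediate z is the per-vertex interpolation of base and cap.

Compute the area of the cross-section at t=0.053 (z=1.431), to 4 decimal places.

Area at t=0.053: 29.7330

Cross-section at t=0.053: each vertex is (1-t)·p0[i] + t·p1[i].
  v1: (1-0.053)·(4.24,2.23) + 0.053·(3.85,0.74) = (4.2193,2.1510)
  v2: (1-0.053)·(-1.28,2.79) + 0.053·(-2.29,2.5) = (-1.3335,2.7746)
  v3: (1-0.053)·(-4.02,-2.09) + 0.053·(-7.25,-5.04) = (-4.1912,-2.2463)
  v4: (1-0.053)·(4.78,-1.06) + 0.053·(3.6,-2.42) = (4.7175,-1.1321)
Shoelace sum Σ(x_i·y_{i+1} − x_{i+1}·y_i):
  i=1: 4.2193·2.7746 − -1.3335·2.1510 = +14.5755 (running +14.5755)
  i=2: -1.3335·-2.2463 − -4.1912·2.7746 = +14.6246 (running +29.2001)
  i=3: -4.1912·-1.1321 − 4.7175·-2.2463 = +15.3418 (running +44.5419)
  i=4: 4.7175·2.1510 − 4.2193·-1.1321 = +14.9240 (running +59.4660)
Area = |Σ|/2 = |59.4660|/2 = 29.7330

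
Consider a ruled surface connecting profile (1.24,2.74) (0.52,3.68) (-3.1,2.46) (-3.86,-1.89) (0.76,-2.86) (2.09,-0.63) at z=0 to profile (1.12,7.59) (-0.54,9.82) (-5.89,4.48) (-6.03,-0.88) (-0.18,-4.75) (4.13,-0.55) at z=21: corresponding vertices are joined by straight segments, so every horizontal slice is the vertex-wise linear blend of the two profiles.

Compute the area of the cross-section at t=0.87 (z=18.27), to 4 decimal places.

Cross-section at t=0.87: each vertex is (1-t)·p0[i] + t·p1[i].
  v1: (1-0.87)·(1.24,2.74) + 0.87·(1.12,7.59) = (1.1356,6.9595)
  v2: (1-0.87)·(0.52,3.68) + 0.87·(-0.54,9.82) = (-0.4022,9.0218)
  v3: (1-0.87)·(-3.1,2.46) + 0.87·(-5.89,4.48) = (-5.5273,4.2174)
  v4: (1-0.87)·(-3.86,-1.89) + 0.87·(-6.03,-0.88) = (-5.7479,-1.0113)
  v5: (1-0.87)·(0.76,-2.86) + 0.87·(-0.18,-4.75) = (-0.0578,-4.5043)
  v6: (1-0.87)·(2.09,-0.63) + 0.87·(4.13,-0.55) = (3.8648,-0.5604)
Shoelace sum Σ(x_i·y_{i+1} − x_{i+1}·y_i):
  i=1: 1.1356·9.0218 − -0.4022·6.9595 = +13.0443 (running +13.0443)
  i=2: -0.4022·4.2174 − -5.5273·9.0218 = +48.1700 (running +61.2142)
  i=3: -5.5273·-1.0113 − -5.7479·4.2174 = +29.8310 (running +91.0452)
  i=4: -5.7479·-4.5043 − -0.0578·-1.0113 = +25.8318 (running +116.8770)
  i=5: -0.0578·-0.5604 − 3.8648·-4.5043 = +17.4406 (running +134.3176)
  i=6: 3.8648·6.9595 − 1.1356·-0.5604 = +27.5335 (running +161.8511)
Area = |Σ|/2 = |161.8511|/2 = 80.9255

Area at t=0.87: 80.9255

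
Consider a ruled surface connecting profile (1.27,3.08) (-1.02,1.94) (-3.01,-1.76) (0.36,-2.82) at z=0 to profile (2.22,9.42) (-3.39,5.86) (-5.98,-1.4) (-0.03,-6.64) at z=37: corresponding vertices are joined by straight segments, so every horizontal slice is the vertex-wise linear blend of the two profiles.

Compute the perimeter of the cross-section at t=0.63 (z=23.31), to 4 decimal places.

Cross-section at t=0.63: each vertex is (1-t)·p0[i] + t·p1[i].
  v1: (1-0.63)·(1.27,3.08) + 0.63·(2.22,9.42) = (1.8685,7.0742)
  v2: (1-0.63)·(-1.02,1.94) + 0.63·(-3.39,5.86) = (-2.5131,4.4096)
  v3: (1-0.63)·(-3.01,-1.76) + 0.63·(-5.98,-1.4) = (-4.8811,-1.5332)
  v4: (1-0.63)·(0.36,-2.82) + 0.63·(-0.03,-6.64) = (0.1143,-5.2266)
Perimeter = Σ |v_{i+1} − v_i|:
  edge 1→2: √(-4.3816² + -2.6646²) = 5.1282 (running 5.1282)
  edge 2→3: √(-2.3680² + -5.9428²) = 6.3972 (running 11.5254)
  edge 3→4: √(4.9954² + -3.6934²) = 6.2125 (running 17.7379)
  edge 4→1: √(1.7542² + 12.3008²) = 12.4253 (running 30.1632)
Perimeter = 30.1632

Perimeter at t=0.63: 30.1632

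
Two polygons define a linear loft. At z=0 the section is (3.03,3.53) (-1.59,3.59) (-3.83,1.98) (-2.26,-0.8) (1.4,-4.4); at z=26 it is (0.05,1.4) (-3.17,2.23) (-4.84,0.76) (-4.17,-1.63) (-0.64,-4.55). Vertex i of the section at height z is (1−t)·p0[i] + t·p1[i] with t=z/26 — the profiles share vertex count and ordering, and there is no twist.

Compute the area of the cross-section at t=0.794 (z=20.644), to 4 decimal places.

Area at t=0.794: 22.7832

Cross-section at t=0.794: each vertex is (1-t)·p0[i] + t·p1[i].
  v1: (1-0.794)·(3.03,3.53) + 0.794·(0.05,1.4) = (0.6639,1.8388)
  v2: (1-0.794)·(-1.59,3.59) + 0.794·(-3.17,2.23) = (-2.8445,2.5102)
  v3: (1-0.794)·(-3.83,1.98) + 0.794·(-4.84,0.76) = (-4.6319,1.0113)
  v4: (1-0.794)·(-2.26,-0.8) + 0.794·(-4.17,-1.63) = (-3.7765,-1.4590)
  v5: (1-0.794)·(1.4,-4.4) + 0.794·(-0.64,-4.55) = (-0.2198,-4.5191)
Shoelace sum Σ(x_i·y_{i+1} − x_{i+1}·y_i):
  i=1: 0.6639·2.5102 − -2.8445·1.8388 = +6.8969 (running +6.8969)
  i=2: -2.8445·1.0113 − -4.6319·2.5102 = +8.7502 (running +15.6471)
  i=3: -4.6319·-1.4590 − -3.7765·1.0113 = +10.5774 (running +26.2245)
  i=4: -3.7765·-4.5191 − -0.2198·-1.4590 = +16.7459 (running +42.9704)
  i=5: -0.2198·1.8388 − 0.6639·-4.5191 = +2.5960 (running +45.5664)
Area = |Σ|/2 = |45.5664|/2 = 22.7832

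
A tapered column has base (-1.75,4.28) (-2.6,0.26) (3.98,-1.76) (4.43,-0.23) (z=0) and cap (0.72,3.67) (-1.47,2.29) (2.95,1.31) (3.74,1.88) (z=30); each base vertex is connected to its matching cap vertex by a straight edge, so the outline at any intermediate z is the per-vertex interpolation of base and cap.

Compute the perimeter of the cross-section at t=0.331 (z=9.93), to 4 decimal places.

Perimeter at t=0.331: 17.1138

Cross-section at t=0.331: each vertex is (1-t)·p0[i] + t·p1[i].
  v1: (1-0.331)·(-1.75,4.28) + 0.331·(0.72,3.67) = (-0.9324,4.0781)
  v2: (1-0.331)·(-2.6,0.26) + 0.331·(-1.47,2.29) = (-2.2260,0.9319)
  v3: (1-0.331)·(3.98,-1.76) + 0.331·(2.95,1.31) = (3.6391,-0.7438)
  v4: (1-0.331)·(4.43,-0.23) + 0.331·(3.74,1.88) = (4.2016,0.4684)
Perimeter = Σ |v_{i+1} − v_i|:
  edge 1→2: √(-1.2935² + -3.1462²) = 3.4017 (running 3.4017)
  edge 2→3: √(5.8650² + -1.6758²) = 6.0997 (running 9.5014)
  edge 3→4: √(0.5625² + 1.2122²) = 1.3364 (running 10.8378)
  edge 4→1: √(-5.1340² + 3.6097²) = 6.2760 (running 17.1138)
Perimeter = 17.1138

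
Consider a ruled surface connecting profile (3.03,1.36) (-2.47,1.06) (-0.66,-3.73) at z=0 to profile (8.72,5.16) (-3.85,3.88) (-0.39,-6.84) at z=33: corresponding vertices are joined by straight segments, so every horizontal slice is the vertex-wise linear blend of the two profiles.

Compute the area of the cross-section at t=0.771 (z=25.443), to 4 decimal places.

Cross-section at t=0.771: each vertex is (1-t)·p0[i] + t·p1[i].
  v1: (1-0.771)·(3.03,1.36) + 0.771·(8.72,5.16) = (7.4170,4.2898)
  v2: (1-0.771)·(-2.47,1.06) + 0.771·(-3.85,3.88) = (-3.5340,3.2342)
  v3: (1-0.771)·(-0.66,-3.73) + 0.771·(-0.39,-6.84) = (-0.4518,-6.1278)
Shoelace sum Σ(x_i·y_{i+1} − x_{i+1}·y_i):
  i=1: 7.4170·3.2342 − -3.5340·4.2898 = +39.1482 (running +39.1482)
  i=2: -3.5340·-6.1278 − -0.4518·3.2342 = +23.1169 (running +62.2651)
  i=3: -0.4518·4.2898 − 7.4170·-6.1278 = +43.5116 (running +105.7768)
Area = |Σ|/2 = |105.7768|/2 = 52.8884

Area at t=0.771: 52.8884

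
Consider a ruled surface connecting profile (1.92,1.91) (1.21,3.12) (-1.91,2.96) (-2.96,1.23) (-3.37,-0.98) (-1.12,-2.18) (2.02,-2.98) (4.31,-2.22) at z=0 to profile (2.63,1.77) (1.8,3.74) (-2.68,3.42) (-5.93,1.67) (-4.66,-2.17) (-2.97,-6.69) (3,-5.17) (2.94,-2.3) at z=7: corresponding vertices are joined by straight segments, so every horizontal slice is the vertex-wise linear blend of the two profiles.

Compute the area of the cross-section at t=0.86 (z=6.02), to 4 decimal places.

Area at t=0.86: 63.1308

Cross-section at t=0.86: each vertex is (1-t)·p0[i] + t·p1[i].
  v1: (1-0.86)·(1.92,1.91) + 0.86·(2.63,1.77) = (2.5306,1.7896)
  v2: (1-0.86)·(1.21,3.12) + 0.86·(1.8,3.74) = (1.7174,3.6532)
  v3: (1-0.86)·(-1.91,2.96) + 0.86·(-2.68,3.42) = (-2.5722,3.3556)
  v4: (1-0.86)·(-2.96,1.23) + 0.86·(-5.93,1.67) = (-5.5142,1.6084)
  v5: (1-0.86)·(-3.37,-0.98) + 0.86·(-4.66,-2.17) = (-4.4794,-2.0034)
  v6: (1-0.86)·(-1.12,-2.18) + 0.86·(-2.97,-6.69) = (-2.7110,-6.0586)
  v7: (1-0.86)·(2.02,-2.98) + 0.86·(3,-5.17) = (2.8628,-4.8634)
  v8: (1-0.86)·(4.31,-2.22) + 0.86·(2.94,-2.3) = (3.1318,-2.2888)
Shoelace sum Σ(x_i·y_{i+1} − x_{i+1}·y_i):
  i=1: 2.5306·3.6532 − 1.7174·1.7896 = +6.1713 (running +6.1713)
  i=2: 1.7174·3.3556 − -2.5722·3.6532 = +15.1597 (running +21.3310)
  i=3: -2.5722·1.6084 − -5.5142·3.3556 = +14.3663 (running +35.6973)
  i=4: -5.5142·-2.0034 − -4.4794·1.6084 = +18.2518 (running +53.9491)
  i=5: -4.4794·-6.0586 − -2.7110·-2.0034 = +21.7077 (running +75.6568)
  i=6: -2.7110·-4.8634 − 2.8628·-6.0586 = +30.5292 (running +106.1860)
  i=7: 2.8628·-2.2888 − 3.1318·-4.8634 = +8.6788 (running +114.8649)
  i=8: 3.1318·1.7896 − 2.5306·-2.2888 = +11.3967 (running +126.2616)
Area = |Σ|/2 = |126.2616|/2 = 63.1308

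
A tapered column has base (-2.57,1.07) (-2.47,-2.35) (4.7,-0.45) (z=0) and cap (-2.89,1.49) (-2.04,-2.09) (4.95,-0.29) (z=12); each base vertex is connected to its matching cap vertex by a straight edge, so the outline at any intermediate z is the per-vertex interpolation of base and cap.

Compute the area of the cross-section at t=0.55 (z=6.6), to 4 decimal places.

Area at t=0.55: 12.8753

Cross-section at t=0.55: each vertex is (1-t)·p0[i] + t·p1[i].
  v1: (1-0.55)·(-2.57,1.07) + 0.55·(-2.89,1.49) = (-2.7460,1.3010)
  v2: (1-0.55)·(-2.47,-2.35) + 0.55·(-2.04,-2.09) = (-2.2335,-2.2070)
  v3: (1-0.55)·(4.7,-0.45) + 0.55·(4.95,-0.29) = (4.8375,-0.3620)
Shoelace sum Σ(x_i·y_{i+1} − x_{i+1}·y_i):
  i=1: -2.7460·-2.2070 − -2.2335·1.3010 = +8.9662 (running +8.9662)
  i=2: -2.2335·-0.3620 − 4.8375·-2.2070 = +11.4849 (running +20.4511)
  i=3: 4.8375·1.3010 − -2.7460·-0.3620 = +5.2995 (running +25.7506)
Area = |Σ|/2 = |25.7506|/2 = 12.8753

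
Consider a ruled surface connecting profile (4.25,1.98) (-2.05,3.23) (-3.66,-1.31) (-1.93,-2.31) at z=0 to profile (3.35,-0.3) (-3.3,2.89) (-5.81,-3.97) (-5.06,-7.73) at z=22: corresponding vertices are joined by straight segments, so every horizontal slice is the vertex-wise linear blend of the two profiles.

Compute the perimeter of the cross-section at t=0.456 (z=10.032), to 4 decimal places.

Perimeter at t=0.456: 24.5464

Cross-section at t=0.456: each vertex is (1-t)·p0[i] + t·p1[i].
  v1: (1-0.456)·(4.25,1.98) + 0.456·(3.35,-0.3) = (3.8396,0.9403)
  v2: (1-0.456)·(-2.05,3.23) + 0.456·(-3.3,2.89) = (-2.6200,3.0750)
  v3: (1-0.456)·(-3.66,-1.31) + 0.456·(-5.81,-3.97) = (-4.6404,-2.5230)
  v4: (1-0.456)·(-1.93,-2.31) + 0.456·(-5.06,-7.73) = (-3.3573,-4.7815)
Perimeter = Σ |v_{i+1} − v_i|:
  edge 1→2: √(-6.4596² + 2.1346²) = 6.8032 (running 6.8032)
  edge 2→3: √(-2.0204² + -5.5979²) = 5.9514 (running 12.7545)
  edge 3→4: √(1.2831² + -2.2586²) = 2.5976 (running 15.3521)
  edge 4→1: √(7.1969² + 5.7218²) = 9.1943 (running 24.5464)
Perimeter = 24.5464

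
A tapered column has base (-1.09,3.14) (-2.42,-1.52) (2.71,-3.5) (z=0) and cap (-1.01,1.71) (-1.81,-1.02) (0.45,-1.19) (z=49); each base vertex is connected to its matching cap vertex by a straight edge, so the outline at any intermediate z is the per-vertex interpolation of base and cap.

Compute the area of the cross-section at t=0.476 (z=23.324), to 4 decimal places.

Cross-section at t=0.476: each vertex is (1-t)·p0[i] + t·p1[i].
  v1: (1-0.476)·(-1.09,3.14) + 0.476·(-1.01,1.71) = (-1.0519,2.4593)
  v2: (1-0.476)·(-2.42,-1.52) + 0.476·(-1.81,-1.02) = (-2.1296,-1.2820)
  v3: (1-0.476)·(2.71,-3.5) + 0.476·(0.45,-1.19) = (1.6342,-2.4004)
Shoelace sum Σ(x_i·y_{i+1} − x_{i+1}·y_i):
  i=1: -1.0519·-1.2820 − -2.1296·2.4593 = +6.5860 (running +6.5860)
  i=2: -2.1296·-2.4004 − 1.6342·-1.2820 = +7.2072 (running +13.7932)
  i=3: 1.6342·2.4593 − -1.0519·-2.4004 = +1.4940 (running +15.2872)
Area = |Σ|/2 = |15.2872|/2 = 7.6436

Area at t=0.476: 7.6436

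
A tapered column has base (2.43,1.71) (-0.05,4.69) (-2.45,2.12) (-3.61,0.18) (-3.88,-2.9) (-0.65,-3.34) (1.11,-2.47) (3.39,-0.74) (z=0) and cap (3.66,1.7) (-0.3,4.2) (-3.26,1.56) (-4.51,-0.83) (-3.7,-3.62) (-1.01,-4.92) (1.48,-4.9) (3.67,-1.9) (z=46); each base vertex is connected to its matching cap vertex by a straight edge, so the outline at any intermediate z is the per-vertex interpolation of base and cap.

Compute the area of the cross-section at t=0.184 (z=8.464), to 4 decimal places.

Area at t=0.184: 39.3453

Cross-section at t=0.184: each vertex is (1-t)·p0[i] + t·p1[i].
  v1: (1-0.184)·(2.43,1.71) + 0.184·(3.66,1.7) = (2.6563,1.7082)
  v2: (1-0.184)·(-0.05,4.69) + 0.184·(-0.3,4.2) = (-0.0960,4.5998)
  v3: (1-0.184)·(-2.45,2.12) + 0.184·(-3.26,1.56) = (-2.5990,2.0170)
  v4: (1-0.184)·(-3.61,0.18) + 0.184·(-4.51,-0.83) = (-3.7756,-0.0058)
  v5: (1-0.184)·(-3.88,-2.9) + 0.184·(-3.7,-3.62) = (-3.8469,-3.0325)
  v6: (1-0.184)·(-0.65,-3.34) + 0.184·(-1.01,-4.92) = (-0.7162,-3.6307)
  v7: (1-0.184)·(1.11,-2.47) + 0.184·(1.48,-4.9) = (1.1781,-2.9171)
  v8: (1-0.184)·(3.39,-0.74) + 0.184·(3.67,-1.9) = (3.4415,-0.9534)
Shoelace sum Σ(x_i·y_{i+1} − x_{i+1}·y_i):
  i=1: 2.6563·4.5998 − -0.0960·1.7082 = +12.3826 (running +12.3826)
  i=2: -0.0960·2.0170 − -2.5990·4.5998 = +11.7615 (running +24.1442)
  i=3: -2.5990·-0.0058 − -3.7756·2.0170 = +7.6304 (running +31.7746)
  i=4: -3.7756·-3.0325 − -3.8469·-0.0058 = +11.4270 (running +43.2015)
  i=5: -3.8469·-3.6307 − -0.7162·-3.0325 = +11.7950 (running +54.9965)
  i=6: -0.7162·-2.9171 − 1.1781·-3.6307 = +6.3666 (running +61.3631)
  i=7: 1.1781·-0.9534 − 3.4415·-2.9171 = +8.9161 (running +70.2792)
  i=8: 3.4415·1.7082 − 2.6563·-0.9534 = +8.4113 (running +78.6906)
Area = |Σ|/2 = |78.6906|/2 = 39.3453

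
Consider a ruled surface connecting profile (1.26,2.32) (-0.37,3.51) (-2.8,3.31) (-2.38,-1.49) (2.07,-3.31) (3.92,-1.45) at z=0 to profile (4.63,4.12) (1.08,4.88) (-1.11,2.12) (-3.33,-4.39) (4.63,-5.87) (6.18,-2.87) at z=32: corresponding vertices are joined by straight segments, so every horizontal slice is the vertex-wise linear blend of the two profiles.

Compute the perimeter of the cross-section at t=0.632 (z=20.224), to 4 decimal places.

Cross-section at t=0.632: each vertex is (1-t)·p0[i] + t·p1[i].
  v1: (1-0.632)·(1.26,2.32) + 0.632·(4.63,4.12) = (3.3898,3.4576)
  v2: (1-0.632)·(-0.37,3.51) + 0.632·(1.08,4.88) = (0.5464,4.3758)
  v3: (1-0.632)·(-2.8,3.31) + 0.632·(-1.11,2.12) = (-1.7319,2.5579)
  v4: (1-0.632)·(-2.38,-1.49) + 0.632·(-3.33,-4.39) = (-2.9804,-3.3228)
  v5: (1-0.632)·(2.07,-3.31) + 0.632·(4.63,-5.87) = (3.6879,-4.9279)
  v6: (1-0.632)·(3.92,-1.45) + 0.632·(6.18,-2.87) = (5.3483,-2.3474)
Perimeter = Σ |v_{i+1} − v_i|:
  edge 1→2: √(-2.8434² + 0.9182²) = 2.9880 (running 2.9880)
  edge 2→3: √(-2.2783² + -1.8179²) = 2.9147 (running 5.9027)
  edge 3→4: √(-1.2485² + -5.8807²) = 6.0118 (running 11.9145)
  edge 4→5: √(6.6683² + -1.6051²) = 6.8588 (running 18.7733)
  edge 5→6: √(1.6604² + 2.5805²) = 3.0685 (running 21.8418)
  edge 6→1: √(-1.9585² + 5.8050²) = 6.1265 (running 27.9683)
Perimeter = 27.9683

Perimeter at t=0.632: 27.9683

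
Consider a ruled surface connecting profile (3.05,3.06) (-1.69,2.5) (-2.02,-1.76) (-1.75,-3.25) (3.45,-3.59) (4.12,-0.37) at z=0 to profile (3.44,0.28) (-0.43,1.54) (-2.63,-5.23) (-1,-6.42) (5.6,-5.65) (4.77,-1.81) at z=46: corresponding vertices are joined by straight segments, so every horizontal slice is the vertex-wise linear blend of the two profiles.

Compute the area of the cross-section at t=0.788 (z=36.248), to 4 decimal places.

Area at t=0.788: 42.1078

Cross-section at t=0.788: each vertex is (1-t)·p0[i] + t·p1[i].
  v1: (1-0.788)·(3.05,3.06) + 0.788·(3.44,0.28) = (3.3573,0.8694)
  v2: (1-0.788)·(-1.69,2.5) + 0.788·(-0.43,1.54) = (-0.6971,1.7435)
  v3: (1-0.788)·(-2.02,-1.76) + 0.788·(-2.63,-5.23) = (-2.5007,-4.4944)
  v4: (1-0.788)·(-1.75,-3.25) + 0.788·(-1,-6.42) = (-1.1590,-5.7480)
  v5: (1-0.788)·(3.45,-3.59) + 0.788·(5.6,-5.65) = (5.1442,-5.2133)
  v6: (1-0.788)·(4.12,-0.37) + 0.788·(4.77,-1.81) = (4.6322,-1.5047)
Shoelace sum Σ(x_i·y_{i+1} − x_{i+1}·y_i):
  i=1: 3.3573·1.7435 − -0.6971·0.8694 = +6.4596 (running +6.4596)
  i=2: -0.6971·-4.4944 − -2.5007·1.7435 = +7.4931 (running +13.9527)
  i=3: -2.5007·-5.7480 − -1.1590·-4.4944 = +9.1648 (running +23.1175)
  i=4: -1.1590·-5.2133 − 5.1442·-5.7480 = +35.6108 (running +58.7284)
  i=5: 5.1442·-1.5047 − 4.6322·-5.2133 = +16.4084 (running +75.1368)
  i=6: 4.6322·0.8694 − 3.3573·-1.5047 = +9.0789 (running +84.2156)
Area = |Σ|/2 = |84.2156|/2 = 42.1078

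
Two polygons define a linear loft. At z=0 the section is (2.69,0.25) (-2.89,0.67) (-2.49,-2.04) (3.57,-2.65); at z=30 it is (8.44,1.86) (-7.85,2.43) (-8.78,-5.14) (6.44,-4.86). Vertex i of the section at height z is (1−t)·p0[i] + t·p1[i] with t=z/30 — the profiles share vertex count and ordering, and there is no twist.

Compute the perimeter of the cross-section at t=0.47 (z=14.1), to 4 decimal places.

Perimeter at t=0.47: 30.7105

Cross-section at t=0.47: each vertex is (1-t)·p0[i] + t·p1[i].
  v1: (1-0.47)·(2.69,0.25) + 0.47·(8.44,1.86) = (5.3925,1.0067)
  v2: (1-0.47)·(-2.89,0.67) + 0.47·(-7.85,2.43) = (-5.2212,1.4972)
  v3: (1-0.47)·(-2.49,-2.04) + 0.47·(-8.78,-5.14) = (-5.4463,-3.4970)
  v4: (1-0.47)·(3.57,-2.65) + 0.47·(6.44,-4.86) = (4.9189,-3.6887)
Perimeter = Σ |v_{i+1} − v_i|:
  edge 1→2: √(-10.6137² + 0.4905²) = 10.6250 (running 10.6250)
  edge 2→3: √(-0.2251² + -4.9942²) = 4.9993 (running 15.6243)
  edge 3→4: √(10.3652² + -0.1917²) = 10.3670 (running 25.9913)
  edge 4→1: √(0.4736² + 4.6954²) = 4.7192 (running 30.7105)
Perimeter = 30.7105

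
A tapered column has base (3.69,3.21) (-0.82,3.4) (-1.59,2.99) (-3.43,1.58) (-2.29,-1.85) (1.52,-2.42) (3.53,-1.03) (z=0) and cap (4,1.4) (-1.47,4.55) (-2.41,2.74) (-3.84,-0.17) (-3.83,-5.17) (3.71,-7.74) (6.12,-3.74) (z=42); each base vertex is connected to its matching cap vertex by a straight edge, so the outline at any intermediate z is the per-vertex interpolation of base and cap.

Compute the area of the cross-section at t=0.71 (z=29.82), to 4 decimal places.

Cross-section at t=0.71: each vertex is (1-t)·p0[i] + t·p1[i].
  v1: (1-0.71)·(3.69,3.21) + 0.71·(4,1.4) = (3.9101,1.9249)
  v2: (1-0.71)·(-0.82,3.4) + 0.71·(-1.47,4.55) = (-1.2815,4.2165)
  v3: (1-0.71)·(-1.59,2.99) + 0.71·(-2.41,2.74) = (-2.1722,2.8125)
  v4: (1-0.71)·(-3.43,1.58) + 0.71·(-3.84,-0.17) = (-3.7211,0.3375)
  v5: (1-0.71)·(-2.29,-1.85) + 0.71·(-3.83,-5.17) = (-3.3834,-4.2072)
  v6: (1-0.71)·(1.52,-2.42) + 0.71·(3.71,-7.74) = (3.0749,-6.1972)
  v7: (1-0.71)·(3.53,-1.03) + 0.71·(6.12,-3.74) = (5.3689,-2.9541)
Shoelace sum Σ(x_i·y_{i+1} − x_{i+1}·y_i):
  i=1: 3.9101·4.2165 − -1.2815·1.9249 = +18.9537 (running +18.9537)
  i=2: -1.2815·2.8125 − -2.1722·4.2165 = +5.5549 (running +24.5086)
  i=3: -2.1722·0.3375 − -3.7211·2.8125 = +9.7325 (running +34.2410)
  i=4: -3.7211·-4.2072 − -3.3834·0.3375 = +16.7973 (running +51.0383)
  i=5: -3.3834·-6.1972 − 3.0749·-4.2072 = +33.9043 (running +84.9427)
  i=6: 3.0749·-2.9541 − 5.3689·-6.1972 = +24.1886 (running +109.1313)
  i=7: 5.3689·1.9249 − 3.9101·-2.9541 = +21.8854 (running +131.0167)
Area = |Σ|/2 = |131.0167|/2 = 65.5083

Area at t=0.71: 65.5083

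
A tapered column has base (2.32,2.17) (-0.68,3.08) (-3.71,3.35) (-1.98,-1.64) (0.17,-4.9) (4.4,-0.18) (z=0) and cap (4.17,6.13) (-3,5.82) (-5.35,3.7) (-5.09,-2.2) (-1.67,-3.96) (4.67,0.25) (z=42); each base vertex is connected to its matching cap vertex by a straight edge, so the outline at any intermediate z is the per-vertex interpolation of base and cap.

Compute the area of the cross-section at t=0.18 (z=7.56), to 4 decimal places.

Cross-section at t=0.18: each vertex is (1-t)·p0[i] + t·p1[i].
  v1: (1-0.18)·(2.32,2.17) + 0.18·(4.17,6.13) = (2.6530,2.8828)
  v2: (1-0.18)·(-0.68,3.08) + 0.18·(-3,5.82) = (-1.0976,3.5732)
  v3: (1-0.18)·(-3.71,3.35) + 0.18·(-5.35,3.7) = (-4.0052,3.4130)
  v4: (1-0.18)·(-1.98,-1.64) + 0.18·(-5.09,-2.2) = (-2.5398,-1.7408)
  v5: (1-0.18)·(0.17,-4.9) + 0.18·(-1.67,-3.96) = (-0.1612,-4.7308)
  v6: (1-0.18)·(4.4,-0.18) + 0.18·(4.67,0.25) = (4.4486,-0.1026)
Shoelace sum Σ(x_i·y_{i+1} − x_{i+1}·y_i):
  i=1: 2.6530·3.5732 − -1.0976·2.8828 = +12.6439 (running +12.6439)
  i=2: -1.0976·3.4130 − -4.0052·3.5732 = +10.5653 (running +23.2091)
  i=3: -4.0052·-1.7408 − -2.5398·3.4130 = +15.6406 (running +38.8497)
  i=4: -2.5398·-4.7308 − -0.1612·-1.7408 = +11.7347 (running +50.5844)
  i=5: -0.1612·-0.1026 − 4.4486·-4.7308 = +21.0620 (running +71.6464)
  i=6: 4.4486·2.8828 − 2.6530·-0.1026 = +13.0966 (running +84.7430)
Area = |Σ|/2 = |84.7430|/2 = 42.3715

Area at t=0.18: 42.3715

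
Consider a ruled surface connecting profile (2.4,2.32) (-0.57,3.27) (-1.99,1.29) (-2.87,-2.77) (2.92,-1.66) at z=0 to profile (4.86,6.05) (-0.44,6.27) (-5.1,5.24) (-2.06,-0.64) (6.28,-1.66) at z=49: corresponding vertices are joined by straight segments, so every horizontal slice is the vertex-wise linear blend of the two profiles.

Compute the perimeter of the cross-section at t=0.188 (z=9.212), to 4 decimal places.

Cross-section at t=0.188: each vertex is (1-t)·p0[i] + t·p1[i].
  v1: (1-0.188)·(2.4,2.32) + 0.188·(4.86,6.05) = (2.8625,3.0212)
  v2: (1-0.188)·(-0.57,3.27) + 0.188·(-0.44,6.27) = (-0.5456,3.8340)
  v3: (1-0.188)·(-1.99,1.29) + 0.188·(-5.1,5.24) = (-2.5747,2.0326)
  v4: (1-0.188)·(-2.87,-2.77) + 0.188·(-2.06,-0.64) = (-2.7177,-2.3696)
  v5: (1-0.188)·(2.92,-1.66) + 0.188·(6.28,-1.66) = (3.5517,-1.6600)
Perimeter = Σ |v_{i+1} − v_i|:
  edge 1→2: √(-3.4080² + 0.8128²) = 3.5036 (running 3.5036)
  edge 2→3: √(-2.0291² + -1.8014²) = 2.7134 (running 6.2170)
  edge 3→4: √(-0.1430² + -4.4022²) = 4.4045 (running 10.6215)
  edge 4→5: √(6.2694² + 0.7096²) = 6.3094 (running 16.9309)
  edge 5→1: √(-0.6892² + 4.6812²) = 4.7317 (running 21.6626)
Perimeter = 21.6626

Perimeter at t=0.188: 21.6626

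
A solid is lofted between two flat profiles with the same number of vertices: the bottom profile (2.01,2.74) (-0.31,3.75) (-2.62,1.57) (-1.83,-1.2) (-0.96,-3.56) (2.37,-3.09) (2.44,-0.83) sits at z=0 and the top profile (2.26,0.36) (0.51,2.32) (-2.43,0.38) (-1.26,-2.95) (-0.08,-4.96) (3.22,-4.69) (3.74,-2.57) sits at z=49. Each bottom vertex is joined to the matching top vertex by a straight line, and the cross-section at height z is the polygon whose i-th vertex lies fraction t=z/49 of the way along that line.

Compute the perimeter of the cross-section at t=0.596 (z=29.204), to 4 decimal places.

Perimeter at t=0.596: 20.4558

Cross-section at t=0.596: each vertex is (1-t)·p0[i] + t·p1[i].
  v1: (1-0.596)·(2.01,2.74) + 0.596·(2.26,0.36) = (2.1590,1.3215)
  v2: (1-0.596)·(-0.31,3.75) + 0.596·(0.51,2.32) = (0.1787,2.8977)
  v3: (1-0.596)·(-2.62,1.57) + 0.596·(-2.43,0.38) = (-2.5068,0.8608)
  v4: (1-0.596)·(-1.83,-1.2) + 0.596·(-1.26,-2.95) = (-1.4903,-2.2430)
  v5: (1-0.596)·(-0.96,-3.56) + 0.596·(-0.08,-4.96) = (-0.4355,-4.3944)
  v6: (1-0.596)·(2.37,-3.09) + 0.596·(3.22,-4.69) = (2.8766,-4.0436)
  v7: (1-0.596)·(2.44,-0.83) + 0.596·(3.74,-2.57) = (3.2148,-1.8670)
Perimeter = Σ |v_{i+1} − v_i|:
  edge 1→2: √(-1.9803² + 1.5762²) = 2.5310 (running 2.5310)
  edge 2→3: √(-2.6855² + -2.0370²) = 3.3706 (running 5.9016)
  edge 3→4: √(1.0165² + -3.1038²) = 3.2660 (running 9.1676)
  edge 4→5: √(1.0548² + -2.1514²) = 2.3960 (running 11.5636)
  edge 5→6: √(3.3121² + 0.3508²) = 3.3306 (running 14.8943)
  edge 6→7: √(0.3382² + 2.1766²) = 2.2027 (running 17.0969)
  edge 7→1: √(-1.0558² + 3.1886²) = 3.3588 (running 20.4558)
Perimeter = 20.4558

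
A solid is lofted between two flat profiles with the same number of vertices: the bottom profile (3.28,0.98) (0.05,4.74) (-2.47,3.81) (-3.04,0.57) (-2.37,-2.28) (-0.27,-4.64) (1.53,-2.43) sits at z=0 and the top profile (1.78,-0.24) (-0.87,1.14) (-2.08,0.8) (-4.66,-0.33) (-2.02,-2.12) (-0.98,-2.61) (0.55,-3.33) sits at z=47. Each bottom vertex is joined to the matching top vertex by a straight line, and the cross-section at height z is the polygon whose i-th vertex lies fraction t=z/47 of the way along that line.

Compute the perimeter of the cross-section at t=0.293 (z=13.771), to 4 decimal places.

Perimeter at t=0.293: 20.7073

Cross-section at t=0.293: each vertex is (1-t)·p0[i] + t·p1[i].
  v1: (1-0.293)·(3.28,0.98) + 0.293·(1.78,-0.24) = (2.8405,0.6225)
  v2: (1-0.293)·(0.05,4.74) + 0.293·(-0.87,1.14) = (-0.2196,3.6852)
  v3: (1-0.293)·(-2.47,3.81) + 0.293·(-2.08,0.8) = (-2.3557,2.9281)
  v4: (1-0.293)·(-3.04,0.57) + 0.293·(-4.66,-0.33) = (-3.5147,0.3063)
  v5: (1-0.293)·(-2.37,-2.28) + 0.293·(-2.02,-2.12) = (-2.2675,-2.2331)
  v6: (1-0.293)·(-0.27,-4.64) + 0.293·(-0.98,-2.61) = (-0.4780,-4.0452)
  v7: (1-0.293)·(1.53,-2.43) + 0.293·(0.55,-3.33) = (1.2429,-2.6937)
Perimeter = Σ |v_{i+1} − v_i|:
  edge 1→2: √(-3.0601² + 3.0627²) = 4.3294 (running 4.3294)
  edge 2→3: √(-2.1362² + -0.7571²) = 2.2664 (running 6.5958)
  edge 3→4: √(-1.1589² + -2.6218²) = 2.8665 (running 9.4623)
  edge 4→5: √(1.2472² + -2.5394²) = 2.8292 (running 12.2915)
  edge 5→6: √(1.7894² + -1.8121²) = 2.5467 (running 14.8382)
  edge 6→7: √(1.7209² + 1.3515²) = 2.1882 (running 17.0263)
  edge 7→1: √(1.5976² + 3.3162²) = 3.6810 (running 20.7073)
Perimeter = 20.7073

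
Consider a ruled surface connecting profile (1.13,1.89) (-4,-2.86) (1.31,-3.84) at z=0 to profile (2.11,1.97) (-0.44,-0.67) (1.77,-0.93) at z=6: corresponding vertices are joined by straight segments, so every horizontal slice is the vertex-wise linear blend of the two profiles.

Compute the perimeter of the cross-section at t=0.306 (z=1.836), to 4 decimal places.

Cross-section at t=0.306: each vertex is (1-t)·p0[i] + t·p1[i].
  v1: (1-0.306)·(1.13,1.89) + 0.306·(2.11,1.97) = (1.4299,1.9145)
  v2: (1-0.306)·(-4,-2.86) + 0.306·(-0.44,-0.67) = (-2.9106,-2.1899)
  v3: (1-0.306)·(1.31,-3.84) + 0.306·(1.77,-0.93) = (1.4508,-2.9495)
Perimeter = Σ |v_{i+1} − v_i|:
  edge 1→2: √(-4.3405² + -4.1043²) = 5.9738 (running 5.9738)
  edge 2→3: √(4.3614² + -0.7597²) = 4.4271 (running 10.4008)
  edge 3→1: √(-0.0209² + 4.8640²) = 4.8641 (running 15.2649)
Perimeter = 15.2649

Perimeter at t=0.306: 15.2649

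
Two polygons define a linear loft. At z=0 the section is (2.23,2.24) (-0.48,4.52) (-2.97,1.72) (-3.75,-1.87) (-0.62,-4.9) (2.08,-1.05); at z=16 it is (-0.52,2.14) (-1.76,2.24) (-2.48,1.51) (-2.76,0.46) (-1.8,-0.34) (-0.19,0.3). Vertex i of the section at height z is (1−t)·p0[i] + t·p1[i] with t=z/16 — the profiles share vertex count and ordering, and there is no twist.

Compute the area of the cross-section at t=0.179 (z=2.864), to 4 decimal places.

Area at t=0.179: 27.7958

Cross-section at t=0.179: each vertex is (1-t)·p0[i] + t·p1[i].
  v1: (1-0.179)·(2.23,2.24) + 0.179·(-0.52,2.14) = (1.7377,2.2221)
  v2: (1-0.179)·(-0.48,4.52) + 0.179·(-1.76,2.24) = (-0.7091,4.1119)
  v3: (1-0.179)·(-2.97,1.72) + 0.179·(-2.48,1.51) = (-2.8823,1.6824)
  v4: (1-0.179)·(-3.75,-1.87) + 0.179·(-2.76,0.46) = (-3.5728,-1.4529)
  v5: (1-0.179)·(-0.62,-4.9) + 0.179·(-1.8,-0.34) = (-0.8312,-4.0838)
  v6: (1-0.179)·(2.08,-1.05) + 0.179·(-0.19,0.3) = (1.6737,-0.8084)
Shoelace sum Σ(x_i·y_{i+1} − x_{i+1}·y_i):
  i=1: 1.7377·4.1119 − -0.7091·2.2221 = +8.7212 (running +8.7212)
  i=2: -0.7091·1.6824 − -2.8823·4.1119 = +10.6586 (running +19.3798)
  i=3: -2.8823·-1.4529 − -3.5728·1.6824 = +10.1987 (running +29.5784)
  i=4: -3.5728·-4.0838 − -0.8312·-1.4529 = +13.3827 (running +42.9611)
  i=5: -0.8312·-0.8084 − 1.6737·-4.0838 = +7.5068 (running +50.4679)
  i=6: 1.6737·2.2221 − 1.7377·-0.8084 = +5.1238 (running +55.5917)
Area = |Σ|/2 = |55.5917|/2 = 27.7958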